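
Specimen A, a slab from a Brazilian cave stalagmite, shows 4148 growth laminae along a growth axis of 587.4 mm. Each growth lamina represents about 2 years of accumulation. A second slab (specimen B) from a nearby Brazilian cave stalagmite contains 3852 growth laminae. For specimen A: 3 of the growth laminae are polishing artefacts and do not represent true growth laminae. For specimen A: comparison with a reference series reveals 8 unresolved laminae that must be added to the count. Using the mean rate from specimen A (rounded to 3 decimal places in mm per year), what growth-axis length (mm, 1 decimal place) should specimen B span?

Specimen A: correcting the raw count gives 4148 − 3 + 8 = 4153 true growth laminae.
Specimen A: at 2 years per growth lamina, 4153 × 2 = 8306 years.
A: Extension rate ≈ 587.4 / 8306 = 0.071 mm/year.
Specimen B: multiplying by 2 years per growth lamina: 3852 × 2 = 7704 years. Length of B = 0.071 × 7704 = 547.0 mm.

547.0 mm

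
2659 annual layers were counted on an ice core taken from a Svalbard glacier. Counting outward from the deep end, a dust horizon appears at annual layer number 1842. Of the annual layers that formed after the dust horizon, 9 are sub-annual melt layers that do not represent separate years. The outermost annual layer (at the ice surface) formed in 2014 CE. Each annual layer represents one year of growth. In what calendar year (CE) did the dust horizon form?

Between annual layer 1842 and the ice surface there are 2659 − 1842 = 817 annual layers.
Excluding 9 false annual layers: 817 − 9 = 808.
2014 − 808 = 1206 CE.

1206 CE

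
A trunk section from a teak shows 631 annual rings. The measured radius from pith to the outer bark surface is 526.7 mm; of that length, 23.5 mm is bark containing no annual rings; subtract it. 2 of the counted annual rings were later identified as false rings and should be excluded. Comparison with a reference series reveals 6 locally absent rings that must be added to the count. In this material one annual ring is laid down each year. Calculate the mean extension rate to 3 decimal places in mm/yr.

0.792 mm/yr

Adjusted count: 631 − 2 + 6 = 635 annual rings.
The growth record spans 526.7 − 23.5 = 503.2 mm.
503.2 mm over 635 years gives 503.2 / 635 ≈ 0.792 mm/yr.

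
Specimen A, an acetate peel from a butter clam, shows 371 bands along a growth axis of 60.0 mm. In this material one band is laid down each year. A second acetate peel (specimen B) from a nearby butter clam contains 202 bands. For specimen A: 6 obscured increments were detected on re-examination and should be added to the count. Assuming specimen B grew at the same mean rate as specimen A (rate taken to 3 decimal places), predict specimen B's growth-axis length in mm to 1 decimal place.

32.1 mm

Specimen A: true band count = 371 + 6 = 377.
A: Mean rate = 60.0 mm / 377 years ≈ 0.159 mm/yr.
B's length ≈ 0.159 × 202 = 32.1 mm.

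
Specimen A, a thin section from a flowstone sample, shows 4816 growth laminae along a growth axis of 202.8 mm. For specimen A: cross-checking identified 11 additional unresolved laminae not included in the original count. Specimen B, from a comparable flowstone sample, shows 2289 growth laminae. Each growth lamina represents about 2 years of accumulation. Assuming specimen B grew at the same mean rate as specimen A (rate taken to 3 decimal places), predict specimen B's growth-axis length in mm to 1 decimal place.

Specimen A: after corrections the count is 4816 + 11 = 4827 growth laminae.
Specimen A: 4827 growth laminae at 2 years each span 4827 × 2 = 9654 years.
A: Mean rate = 202.8 mm / 9654 years ≈ 0.021 mm/yr.
Specimen B: multiplying by 2 years per growth lamina: 2289 × 2 = 4578 years. B's length ≈ 0.021 × 4578 = 96.1 mm.

96.1 mm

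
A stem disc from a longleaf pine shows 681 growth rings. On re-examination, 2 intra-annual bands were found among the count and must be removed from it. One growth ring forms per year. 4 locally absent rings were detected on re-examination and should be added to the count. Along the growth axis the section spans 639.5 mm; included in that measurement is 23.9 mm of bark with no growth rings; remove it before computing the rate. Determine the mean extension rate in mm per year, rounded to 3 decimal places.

Correcting the raw count gives 681 − 2 + 4 = 683 true growth rings.
Removing the 23.9 mm offcut leaves 639.5 − 23.9 = 615.6 mm.
615.6 mm over 683 years gives 615.6 / 683 ≈ 0.901 mm per year.

0.901 mm per year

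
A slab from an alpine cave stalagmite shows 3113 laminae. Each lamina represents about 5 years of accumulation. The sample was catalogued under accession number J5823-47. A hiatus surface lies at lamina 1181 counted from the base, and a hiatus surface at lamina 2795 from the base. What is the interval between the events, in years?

Separation: 2795 − 1181 = 1614 laminae.
Multiplying by 5 years per lamina: 1614 × 5 = 8070 years.

8070 years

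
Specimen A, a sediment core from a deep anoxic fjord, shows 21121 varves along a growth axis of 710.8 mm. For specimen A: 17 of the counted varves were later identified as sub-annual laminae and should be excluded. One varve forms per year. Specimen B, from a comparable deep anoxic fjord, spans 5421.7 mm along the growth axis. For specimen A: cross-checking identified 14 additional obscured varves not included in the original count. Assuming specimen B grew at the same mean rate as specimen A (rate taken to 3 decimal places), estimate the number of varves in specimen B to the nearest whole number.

159462 varves

Specimen A: after corrections the count is 21121 − 17 + 14 = 21118 varves.
A: 710.8 mm over 21118 years gives 710.8 / 21118 ≈ 0.034 mm/year.
Specimen B: 5421.7 mm / 0.034 mm per year = 159461.76 years ≈ 159462 varves.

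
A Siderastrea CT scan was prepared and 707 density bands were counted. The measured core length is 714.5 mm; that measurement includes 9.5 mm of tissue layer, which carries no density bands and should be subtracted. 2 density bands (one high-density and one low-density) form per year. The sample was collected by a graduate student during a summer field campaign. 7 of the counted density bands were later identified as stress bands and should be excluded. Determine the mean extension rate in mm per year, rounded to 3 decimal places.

2.014 mm per year

Adjusted count: 707 − 7 = 700 density bands.
With 2 density bands per year, 700 / 2 = 350 years.
Removing the 9.5 mm offcut leaves 714.5 − 9.5 = 705.0 mm.
Extension rate ≈ 705.0 / 350 = 2.014 mm per year.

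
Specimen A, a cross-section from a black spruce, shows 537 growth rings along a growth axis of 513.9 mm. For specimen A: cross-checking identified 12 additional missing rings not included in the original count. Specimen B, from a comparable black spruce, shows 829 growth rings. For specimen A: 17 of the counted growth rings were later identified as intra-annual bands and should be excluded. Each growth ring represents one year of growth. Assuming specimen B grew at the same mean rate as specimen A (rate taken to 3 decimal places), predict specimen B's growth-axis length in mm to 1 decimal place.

800.8 mm

Specimen A: adjusted count: 537 − 17 + 12 = 532 growth rings.
A: Mean rate = 513.9 mm / 532 years ≈ 0.966 mm/year.
For B, 0.966 mm/year × 829 years = 800.8 mm.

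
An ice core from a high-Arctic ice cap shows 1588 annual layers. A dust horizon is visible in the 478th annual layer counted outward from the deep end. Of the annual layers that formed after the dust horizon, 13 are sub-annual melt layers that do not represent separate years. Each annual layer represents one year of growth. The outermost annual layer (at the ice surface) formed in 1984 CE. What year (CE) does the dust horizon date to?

887 CE

1588 − 478 = 1110 annual layers lie beyond the dust horizon toward the ice surface.
1110 − 13 false = 1097 true annual layers after the dust horizon.
1984 − 1097 = 887 CE.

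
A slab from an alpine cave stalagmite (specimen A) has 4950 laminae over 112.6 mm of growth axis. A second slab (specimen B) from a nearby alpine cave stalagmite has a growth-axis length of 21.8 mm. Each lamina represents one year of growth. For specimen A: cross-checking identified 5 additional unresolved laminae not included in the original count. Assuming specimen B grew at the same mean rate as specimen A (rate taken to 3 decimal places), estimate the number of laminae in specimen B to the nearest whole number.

Specimen A: adjusted count: 4950 + 5 = 4955 laminae.
A: Extension rate ≈ 112.6 / 4955 = 0.023 mm/year.
Specimen B: 21.8 mm / 0.023 mm per year = 947.83 years ≈ 948 laminae.

948 laminae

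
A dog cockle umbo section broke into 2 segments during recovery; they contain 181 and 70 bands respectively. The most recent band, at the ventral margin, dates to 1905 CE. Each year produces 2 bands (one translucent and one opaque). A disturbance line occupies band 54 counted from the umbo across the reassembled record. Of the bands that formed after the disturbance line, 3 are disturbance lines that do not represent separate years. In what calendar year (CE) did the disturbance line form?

1808 CE

Total bands = 181 + 70 = 251.
The disturbance line sits at band 54 from the umbo, so 251 − 54 = 197 bands formed after it.
197 − 3 false = 194 true bands after the disturbance line.
Dividing by 2 bands per year: 194 / 2 = 97 years.
The band at the ventral margin is 1905 CE, so the disturbance line dates to 1905 − 97 = 1808 CE.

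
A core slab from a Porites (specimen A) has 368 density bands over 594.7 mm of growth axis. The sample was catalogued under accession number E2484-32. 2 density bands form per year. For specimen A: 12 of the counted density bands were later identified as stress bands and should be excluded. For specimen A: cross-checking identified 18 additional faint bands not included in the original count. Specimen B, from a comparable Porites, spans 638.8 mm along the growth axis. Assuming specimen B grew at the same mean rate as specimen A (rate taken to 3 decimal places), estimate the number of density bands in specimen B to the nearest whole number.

402 density bands

Specimen A: after corrections the count is 368 − 12 + 18 = 374 density bands.
Specimen A: 374 density bands at 2 per year is 374 / 2 = 187 years.
A: 594.7 mm over 187 years gives 594.7 / 187 ≈ 3.180 mm/yr.
B spans 638.8 / 3.180 = 200.88 years; at 2 density bands per year that is 200.88 × 2 ≈ 402 density bands.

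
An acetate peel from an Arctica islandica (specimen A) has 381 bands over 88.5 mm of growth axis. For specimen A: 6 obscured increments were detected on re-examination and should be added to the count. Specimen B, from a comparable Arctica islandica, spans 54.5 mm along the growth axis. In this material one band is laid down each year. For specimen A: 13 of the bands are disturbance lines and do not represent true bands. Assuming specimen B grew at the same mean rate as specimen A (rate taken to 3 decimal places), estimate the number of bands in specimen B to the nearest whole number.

Specimen A: adjusted count: 381 − 13 + 6 = 374 bands.
A: Extension rate ≈ 88.5 / 374 = 0.237 mm/yr.
For B, 54.5 / 0.237 = 229.96 years ≈ 230 bands.

230 bands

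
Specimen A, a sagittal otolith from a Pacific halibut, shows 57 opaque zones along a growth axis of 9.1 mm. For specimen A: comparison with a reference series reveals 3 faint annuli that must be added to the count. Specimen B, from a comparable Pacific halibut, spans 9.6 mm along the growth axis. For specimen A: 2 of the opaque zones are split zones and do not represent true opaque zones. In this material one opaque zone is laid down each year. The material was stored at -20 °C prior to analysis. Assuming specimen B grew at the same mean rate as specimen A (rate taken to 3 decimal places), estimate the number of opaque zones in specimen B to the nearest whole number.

Specimen A: true opaque zone count = 57 − 2 + 3 = 58.
A: 9.1 mm over 58 years gives 9.1 / 58 ≈ 0.157 mm per year.
Specimen B: 9.6 mm / 0.157 mm per year = 61.15 years ≈ 61 opaque zones.

61 opaque zones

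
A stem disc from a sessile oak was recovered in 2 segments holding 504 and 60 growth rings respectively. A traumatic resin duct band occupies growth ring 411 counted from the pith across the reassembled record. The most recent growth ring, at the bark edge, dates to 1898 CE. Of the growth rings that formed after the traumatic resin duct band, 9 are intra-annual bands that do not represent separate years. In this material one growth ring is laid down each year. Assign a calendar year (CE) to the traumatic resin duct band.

Total growth rings = 504 + 60 = 564.
The traumatic resin duct band sits at growth ring 411 from the pith, so 564 − 411 = 153 growth rings formed after it.
153 − 9 false = 144 true growth rings after the traumatic resin duct band.
The growth ring at the bark edge is 1898 CE, so the traumatic resin duct band dates to 1898 − 144 = 1754 CE.

1754 CE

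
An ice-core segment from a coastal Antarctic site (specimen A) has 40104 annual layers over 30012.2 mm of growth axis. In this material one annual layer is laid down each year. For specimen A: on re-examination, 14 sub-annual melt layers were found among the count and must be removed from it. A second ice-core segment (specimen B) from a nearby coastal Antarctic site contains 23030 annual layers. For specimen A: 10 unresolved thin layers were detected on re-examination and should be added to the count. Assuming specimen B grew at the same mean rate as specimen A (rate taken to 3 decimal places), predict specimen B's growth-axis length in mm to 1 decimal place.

17226.4 mm

Specimen A: correcting the raw count gives 40104 − 14 + 10 = 40100 true annual layers.
A: 30012.2 mm over 40100 years gives 30012.2 / 40100 ≈ 0.748 mm/year.
Length of B = 0.748 × 23030 = 17226.4 mm.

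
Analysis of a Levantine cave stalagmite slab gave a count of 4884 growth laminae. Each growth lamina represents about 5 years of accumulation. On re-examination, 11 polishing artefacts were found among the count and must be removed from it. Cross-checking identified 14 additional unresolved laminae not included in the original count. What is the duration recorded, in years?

24435 yr

Adjusted count: 4884 − 11 + 14 = 4887 growth laminae.
4887 growth laminae at 5 years each span 4887 × 5 = 24435 years.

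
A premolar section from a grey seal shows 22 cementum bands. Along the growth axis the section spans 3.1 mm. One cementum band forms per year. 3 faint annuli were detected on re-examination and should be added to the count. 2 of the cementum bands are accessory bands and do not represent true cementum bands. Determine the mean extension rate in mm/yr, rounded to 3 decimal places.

0.135 mm/yr

Correcting the raw count gives 22 − 2 + 3 = 23 true cementum bands.
3.1 mm over 23 years gives 3.1 / 23 ≈ 0.135 mm/yr.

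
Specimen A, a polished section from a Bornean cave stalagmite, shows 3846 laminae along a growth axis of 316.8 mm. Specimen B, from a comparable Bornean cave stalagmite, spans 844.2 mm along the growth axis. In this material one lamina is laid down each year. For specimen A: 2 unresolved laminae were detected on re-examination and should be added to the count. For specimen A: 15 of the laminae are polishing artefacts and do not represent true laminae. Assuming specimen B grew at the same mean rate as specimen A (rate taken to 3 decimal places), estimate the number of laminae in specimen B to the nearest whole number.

10171 laminae

Specimen A: true lamina count = 3846 − 15 + 2 = 3833.
A: Extension rate ≈ 316.8 / 3833 = 0.083 mm/yr.
B spans 844.2 / 0.083 = 10171.08 years ≈ 10171 laminae.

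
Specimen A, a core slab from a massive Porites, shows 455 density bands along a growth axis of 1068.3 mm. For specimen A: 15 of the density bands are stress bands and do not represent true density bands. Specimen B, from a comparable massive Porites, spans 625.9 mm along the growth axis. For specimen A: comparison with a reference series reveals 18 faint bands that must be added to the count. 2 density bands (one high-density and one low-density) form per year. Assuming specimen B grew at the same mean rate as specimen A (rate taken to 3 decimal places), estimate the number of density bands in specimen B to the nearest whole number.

268 density bands

Specimen A: adjusted count: 455 − 15 + 18 = 458 density bands.
Specimen A: 458 density bands at 2 per year is 458 / 2 = 229 years.
A: Extension rate ≈ 1068.3 / 229 = 4.665 mm/year.
For B, 625.9 / 4.665 = 134.17 years; at 2 density bands per year that is 134.17 × 2 ≈ 268 density bands.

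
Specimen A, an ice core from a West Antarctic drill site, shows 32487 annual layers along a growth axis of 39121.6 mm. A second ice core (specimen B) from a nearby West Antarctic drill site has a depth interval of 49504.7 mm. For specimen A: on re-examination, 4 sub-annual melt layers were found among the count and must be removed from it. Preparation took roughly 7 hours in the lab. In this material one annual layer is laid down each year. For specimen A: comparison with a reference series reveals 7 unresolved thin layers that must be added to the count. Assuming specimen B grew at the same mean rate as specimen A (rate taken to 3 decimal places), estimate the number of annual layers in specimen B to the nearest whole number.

Specimen A: adjusted count: 32487 − 4 + 7 = 32490 annual layers.
A: Mean rate = 39121.6 mm / 32490 years ≈ 1.204 mm per year.
B spans 49504.7 / 1.204 = 41116.86 years ≈ 41117 annual layers.

41117 annual layers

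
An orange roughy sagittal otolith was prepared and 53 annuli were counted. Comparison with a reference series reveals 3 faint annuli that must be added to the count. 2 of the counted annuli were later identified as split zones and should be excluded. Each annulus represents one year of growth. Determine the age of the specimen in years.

54 yr

Correcting the raw count gives 53 − 2 + 3 = 54 true annuli.
With a one-to-one annulus periodicity this is 54 years.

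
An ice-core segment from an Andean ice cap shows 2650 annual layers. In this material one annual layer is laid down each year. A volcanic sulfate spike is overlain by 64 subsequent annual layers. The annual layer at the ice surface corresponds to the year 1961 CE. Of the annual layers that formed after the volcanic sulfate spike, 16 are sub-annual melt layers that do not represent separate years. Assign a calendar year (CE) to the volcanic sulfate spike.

There are 64 annual layers younger than the volcanic sulfate spike.
Excluding 16 false annual layers: 64 − 16 = 48.
Counting back 48 years from 1961 CE places the volcanic sulfate spike in 1961 − 48 = 1913 CE.

1913 CE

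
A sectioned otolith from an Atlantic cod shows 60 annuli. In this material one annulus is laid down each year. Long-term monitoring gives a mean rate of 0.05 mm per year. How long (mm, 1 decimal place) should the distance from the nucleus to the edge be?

60 years of growth are recorded.
Length ≈ 0.05 × 60 = 3.0 mm.

3.0 mm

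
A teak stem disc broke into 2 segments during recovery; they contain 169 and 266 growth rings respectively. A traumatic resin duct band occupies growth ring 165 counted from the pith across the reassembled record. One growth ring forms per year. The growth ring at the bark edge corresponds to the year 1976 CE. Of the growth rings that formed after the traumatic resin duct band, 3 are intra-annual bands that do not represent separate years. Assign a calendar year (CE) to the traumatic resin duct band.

Total growth rings = 169 + 266 = 435.
Between growth ring 165 and the bark edge there are 435 − 165 = 270 growth rings.
Removing the 3 false growth rings leaves 270 − 3 = 267 true growth rings beyond the traumatic resin duct band.
Counting back 267 years from 1976 CE places the traumatic resin duct band in 1976 − 267 = 1709 CE.

1709 CE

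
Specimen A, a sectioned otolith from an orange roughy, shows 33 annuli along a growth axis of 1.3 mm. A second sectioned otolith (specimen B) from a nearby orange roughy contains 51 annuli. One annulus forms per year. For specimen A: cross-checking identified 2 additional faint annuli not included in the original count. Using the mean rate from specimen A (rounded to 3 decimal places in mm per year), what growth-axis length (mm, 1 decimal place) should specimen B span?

Specimen A: after corrections the count is 33 + 2 = 35 annuli.
A: Mean rate = 1.3 mm / 35 years ≈ 0.037 mm per year.
B's length ≈ 0.037 × 51 = 1.9 mm.

1.9 mm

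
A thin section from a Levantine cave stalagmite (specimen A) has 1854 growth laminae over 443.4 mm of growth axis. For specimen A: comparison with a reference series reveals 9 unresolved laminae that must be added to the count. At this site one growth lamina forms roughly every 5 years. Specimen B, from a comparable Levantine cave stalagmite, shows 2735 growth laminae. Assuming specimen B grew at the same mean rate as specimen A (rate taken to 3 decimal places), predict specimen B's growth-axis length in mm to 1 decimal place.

Specimen A: correcting the raw count gives 1854 + 9 = 1863 true growth laminae.
Specimen A: at 5 years per growth lamina, 1863 × 5 = 9315 years.
A: 443.4 mm over 9315 years gives 443.4 / 9315 ≈ 0.048 mm per year.
Specimen B: multiplying by 5 years per growth lamina: 2735 × 5 = 13675 years. Length of B = 0.048 × 13675 = 656.4 mm.

656.4 mm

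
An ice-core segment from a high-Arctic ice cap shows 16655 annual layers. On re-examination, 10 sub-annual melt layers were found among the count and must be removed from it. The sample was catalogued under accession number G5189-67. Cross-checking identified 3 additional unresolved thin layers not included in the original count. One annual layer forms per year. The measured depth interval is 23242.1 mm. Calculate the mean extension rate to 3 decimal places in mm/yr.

Correcting the raw count gives 16655 − 10 + 3 = 16648 true annual layers.
23242.1 mm over 16648 years gives 23242.1 / 16648 ≈ 1.396 mm/yr.

1.396 mm/yr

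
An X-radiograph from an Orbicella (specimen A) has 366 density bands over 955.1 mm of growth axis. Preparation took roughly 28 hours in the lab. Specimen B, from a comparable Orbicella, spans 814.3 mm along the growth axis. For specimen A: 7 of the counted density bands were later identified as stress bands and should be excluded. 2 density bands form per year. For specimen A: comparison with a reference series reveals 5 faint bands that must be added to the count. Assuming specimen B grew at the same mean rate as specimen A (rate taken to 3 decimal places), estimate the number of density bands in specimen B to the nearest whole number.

Specimen A: correcting the raw count gives 366 − 7 + 5 = 364 true density bands.
Specimen A: dividing by 2 density bands per year: 364 / 2 = 182 years.
A: Mean rate = 955.1 mm / 182 years ≈ 5.248 mm/year.
For B, 814.3 / 5.248 = 155.16 years; at 2 density bands per year that is 155.16 × 2 ≈ 310 density bands.

310 density bands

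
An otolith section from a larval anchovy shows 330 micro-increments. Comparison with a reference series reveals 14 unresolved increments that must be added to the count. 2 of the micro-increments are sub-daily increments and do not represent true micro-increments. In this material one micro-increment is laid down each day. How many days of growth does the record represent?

342 days

Adjusted count: 330 − 2 + 14 = 342 micro-increments.
With a one-to-one micro-increment periodicity this is 342 days.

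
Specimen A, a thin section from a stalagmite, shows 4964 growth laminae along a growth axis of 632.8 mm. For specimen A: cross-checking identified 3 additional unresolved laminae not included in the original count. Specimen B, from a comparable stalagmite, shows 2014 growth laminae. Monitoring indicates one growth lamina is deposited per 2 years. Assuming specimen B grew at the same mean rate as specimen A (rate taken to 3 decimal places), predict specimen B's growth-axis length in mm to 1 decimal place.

257.8 mm

Specimen A: correcting the raw count gives 4964 + 3 = 4967 true growth laminae.
Specimen A: 4967 growth laminae at 2 years each span 4967 × 2 = 9934 years.
A: 632.8 mm over 9934 years gives 632.8 / 9934 ≈ 0.064 mm/year.
Specimen B: multiplying by 2 years per growth lamina: 2014 × 2 = 4028 years. Length of B = 0.064 × 4028 = 257.8 mm.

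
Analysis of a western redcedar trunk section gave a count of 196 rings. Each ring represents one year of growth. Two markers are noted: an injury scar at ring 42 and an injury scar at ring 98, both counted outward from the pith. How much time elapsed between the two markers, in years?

56 years

98 − 42 = 56 rings lie between the two events.
One ring per year makes the interval 56 years.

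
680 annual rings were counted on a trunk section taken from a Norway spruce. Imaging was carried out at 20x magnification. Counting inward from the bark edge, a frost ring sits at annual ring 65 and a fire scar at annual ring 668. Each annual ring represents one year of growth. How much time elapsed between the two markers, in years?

The two markers are separated by 668 − 65 = 603 annual rings.
One annual ring per year makes the interval 603 years.

603 yr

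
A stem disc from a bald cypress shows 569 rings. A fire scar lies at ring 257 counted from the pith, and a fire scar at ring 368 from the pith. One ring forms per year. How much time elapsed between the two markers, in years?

111 years

368 − 257 = 111 rings lie between the two events.
One ring per year makes the interval 111 years.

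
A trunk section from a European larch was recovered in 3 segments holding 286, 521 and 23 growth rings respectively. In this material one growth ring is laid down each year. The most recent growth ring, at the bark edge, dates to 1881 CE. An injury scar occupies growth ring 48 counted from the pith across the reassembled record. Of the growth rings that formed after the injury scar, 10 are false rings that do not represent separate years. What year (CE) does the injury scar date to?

1109 CE

Total growth rings = 286 + 521 + 23 = 830.
830 − 48 = 782 growth rings lie beyond the injury scar toward the bark edge.
782 − 10 false = 772 true growth rings after the injury scar.
1881 − 772 = 1109 CE.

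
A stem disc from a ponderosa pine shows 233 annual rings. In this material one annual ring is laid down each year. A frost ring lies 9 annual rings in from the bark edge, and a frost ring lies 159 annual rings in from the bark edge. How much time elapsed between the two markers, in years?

The two markers are separated by 159 − 9 = 150 annual rings.
That is 150 years at one annual ring per year.

150 years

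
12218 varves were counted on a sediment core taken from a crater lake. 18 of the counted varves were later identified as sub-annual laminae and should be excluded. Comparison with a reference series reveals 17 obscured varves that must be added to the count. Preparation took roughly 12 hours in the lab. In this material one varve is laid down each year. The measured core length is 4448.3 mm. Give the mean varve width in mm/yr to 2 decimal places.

0.36 mm/yr

After corrections the count is 12218 − 18 + 17 = 12217 varves.
Mean rate = 4448.3 mm / 12217 years ≈ 0.36 mm/yr.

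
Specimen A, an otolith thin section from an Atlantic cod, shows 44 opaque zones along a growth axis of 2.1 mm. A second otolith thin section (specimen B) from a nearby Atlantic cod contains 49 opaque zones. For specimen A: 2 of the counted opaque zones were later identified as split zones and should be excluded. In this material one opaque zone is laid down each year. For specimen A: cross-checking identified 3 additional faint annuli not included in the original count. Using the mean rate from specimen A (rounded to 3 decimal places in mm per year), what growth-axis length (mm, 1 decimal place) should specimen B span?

Specimen A: true opaque zone count = 44 − 2 + 3 = 45.
A: Mean rate = 2.1 mm / 45 years ≈ 0.047 mm/yr.
For B, 0.047 mm/year × 49 years = 2.3 mm.

2.3 mm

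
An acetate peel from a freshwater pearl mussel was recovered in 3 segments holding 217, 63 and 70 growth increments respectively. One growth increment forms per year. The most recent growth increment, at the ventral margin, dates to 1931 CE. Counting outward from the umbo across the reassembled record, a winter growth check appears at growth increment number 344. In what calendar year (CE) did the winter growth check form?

Total growth increments = 217 + 63 + 70 = 350.
350 − 344 = 6 growth increments lie beyond the winter growth check toward the ventral margin.
The growth increment at the ventral margin is 1931 CE, so the winter growth check dates to 1931 − 6 = 1925 CE.

1925 CE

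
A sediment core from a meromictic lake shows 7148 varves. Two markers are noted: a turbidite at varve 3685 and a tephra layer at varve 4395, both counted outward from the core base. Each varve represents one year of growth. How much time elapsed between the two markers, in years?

710 years

Separation: 4395 − 3685 = 710 varves.
At one varve per year, 710 years elapsed between them.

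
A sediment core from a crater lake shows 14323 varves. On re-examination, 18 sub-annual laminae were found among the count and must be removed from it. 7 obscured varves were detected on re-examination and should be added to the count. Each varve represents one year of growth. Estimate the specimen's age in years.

Correcting the raw count gives 14323 − 18 + 7 = 14312 true varves.
With a one-to-one varve periodicity this is 14312 years.

14312 years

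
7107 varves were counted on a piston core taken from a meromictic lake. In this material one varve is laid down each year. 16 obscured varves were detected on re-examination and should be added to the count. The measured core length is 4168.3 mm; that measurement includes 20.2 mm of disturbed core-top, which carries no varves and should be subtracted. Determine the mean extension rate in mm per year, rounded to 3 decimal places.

0.582 mm per year

True varve count = 7107 + 16 = 7123.
The growth record spans 4168.3 − 20.2 = 4148.1 mm.
Mean rate = 4148.1 mm / 7123 years ≈ 0.582 mm per year.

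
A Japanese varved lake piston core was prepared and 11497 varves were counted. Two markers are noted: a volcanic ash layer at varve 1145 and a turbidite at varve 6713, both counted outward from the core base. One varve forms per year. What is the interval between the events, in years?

Separation: 6713 − 1145 = 5568 varves.
At one varve per year, 5568 years elapsed between them.

5568 years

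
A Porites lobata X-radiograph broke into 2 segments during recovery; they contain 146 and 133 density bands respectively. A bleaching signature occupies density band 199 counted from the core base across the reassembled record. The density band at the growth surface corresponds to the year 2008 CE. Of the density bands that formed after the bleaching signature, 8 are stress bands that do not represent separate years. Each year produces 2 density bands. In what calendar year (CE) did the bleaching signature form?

Total density bands = 146 + 133 = 279.
279 − 199 = 80 density bands lie beyond the bleaching signature toward the growth surface.
80 − 8 false = 72 true density bands after the bleaching signature.
With 2 density bands per year, 72 / 2 = 36 years.
2008 − 36 = 1972 CE.

1972 CE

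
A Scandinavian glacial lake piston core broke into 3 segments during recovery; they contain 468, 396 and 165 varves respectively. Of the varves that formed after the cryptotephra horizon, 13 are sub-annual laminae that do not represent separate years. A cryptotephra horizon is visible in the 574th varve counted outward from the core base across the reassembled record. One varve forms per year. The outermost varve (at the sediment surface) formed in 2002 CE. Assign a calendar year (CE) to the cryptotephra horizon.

1560 CE

Total varves = 468 + 396 + 165 = 1029.
The cryptotephra horizon sits at varve 574 from the core base, so 1029 − 574 = 455 varves formed after it.
Excluding 13 false varves: 455 − 13 = 442.
The varve at the sediment surface is 2002 CE, so the cryptotephra horizon dates to 2002 − 442 = 1560 CE.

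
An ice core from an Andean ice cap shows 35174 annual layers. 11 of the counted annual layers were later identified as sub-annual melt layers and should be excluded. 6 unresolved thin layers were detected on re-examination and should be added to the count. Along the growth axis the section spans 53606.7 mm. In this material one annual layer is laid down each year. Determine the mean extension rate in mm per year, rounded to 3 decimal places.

Adjusted count: 35174 − 11 + 6 = 35169 annual layers.
53606.7 mm over 35169 years gives 53606.7 / 35169 ≈ 1.524 mm per year.

1.524 mm per year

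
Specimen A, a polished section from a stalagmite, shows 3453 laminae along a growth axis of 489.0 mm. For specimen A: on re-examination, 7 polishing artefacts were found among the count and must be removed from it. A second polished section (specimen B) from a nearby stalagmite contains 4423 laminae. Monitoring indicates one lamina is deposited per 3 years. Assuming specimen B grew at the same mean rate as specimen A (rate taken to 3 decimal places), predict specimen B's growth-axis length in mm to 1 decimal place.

Specimen A: correcting the raw count gives 3453 − 7 = 3446 true laminae.
Specimen A: multiplying by 3 years per lamina: 3446 × 3 = 10338 years.
A: Extension rate ≈ 489.0 / 10338 = 0.047 mm/year.
Specimen B: at 3 years per lamina, 4423 × 3 = 13269 years. Length of B = 0.047 × 13269 = 623.6 mm.

623.6 mm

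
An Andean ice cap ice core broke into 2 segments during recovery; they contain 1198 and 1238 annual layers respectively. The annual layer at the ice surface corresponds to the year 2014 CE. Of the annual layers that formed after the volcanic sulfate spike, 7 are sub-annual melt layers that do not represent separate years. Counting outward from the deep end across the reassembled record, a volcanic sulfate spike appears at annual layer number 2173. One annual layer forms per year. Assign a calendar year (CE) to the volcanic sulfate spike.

1758 CE

Total annual layers = 1198 + 1238 = 2436.
Between annual layer 2173 and the ice surface there are 2436 − 2173 = 263 annual layers.
263 − 7 false = 256 true annual layers after the volcanic sulfate spike.
Counting back 256 years from 2014 CE places the volcanic sulfate spike in 2014 − 256 = 1758 CE.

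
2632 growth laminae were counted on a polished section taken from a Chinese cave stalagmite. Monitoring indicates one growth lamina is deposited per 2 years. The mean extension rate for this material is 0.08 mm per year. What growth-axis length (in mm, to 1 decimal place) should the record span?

421.1 mm

Multiplying by 2 years per growth lamina: 2632 × 2 = 5264 years.
Length ≈ 0.08 × 5264 = 421.1 mm.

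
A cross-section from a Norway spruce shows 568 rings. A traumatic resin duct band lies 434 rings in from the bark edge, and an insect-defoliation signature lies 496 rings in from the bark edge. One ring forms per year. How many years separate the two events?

The two markers are separated by 496 − 434 = 62 rings.
That is 62 years at one ring per year.

62 yr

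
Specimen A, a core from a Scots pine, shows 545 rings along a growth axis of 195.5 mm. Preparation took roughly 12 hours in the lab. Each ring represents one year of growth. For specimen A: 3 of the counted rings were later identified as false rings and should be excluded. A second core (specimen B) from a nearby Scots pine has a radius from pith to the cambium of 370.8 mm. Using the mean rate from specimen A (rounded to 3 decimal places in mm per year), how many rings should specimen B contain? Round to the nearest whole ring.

Specimen A: adjusted count: 545 − 3 = 542 rings.
A: Mean rate = 195.5 mm / 542 years ≈ 0.361 mm per year.
Specimen B: 370.8 mm / 0.361 mm per year = 1027.15 years ≈ 1027 rings.

1027 rings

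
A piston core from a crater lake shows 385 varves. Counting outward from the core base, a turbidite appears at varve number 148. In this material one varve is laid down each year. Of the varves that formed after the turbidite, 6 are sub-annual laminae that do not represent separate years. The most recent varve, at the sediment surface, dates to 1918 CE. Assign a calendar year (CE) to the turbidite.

385 − 148 = 237 varves lie beyond the turbidite toward the sediment surface.
237 − 6 false = 231 true varves after the turbidite.
1918 − 231 = 1687 CE.

1687 CE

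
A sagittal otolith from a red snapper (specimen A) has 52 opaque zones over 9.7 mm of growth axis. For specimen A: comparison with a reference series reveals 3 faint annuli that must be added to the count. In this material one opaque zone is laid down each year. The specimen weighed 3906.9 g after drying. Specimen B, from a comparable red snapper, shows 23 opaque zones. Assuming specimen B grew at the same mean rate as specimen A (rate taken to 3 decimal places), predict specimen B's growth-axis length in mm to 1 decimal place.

Specimen A: adjusted count: 52 + 3 = 55 opaque zones.
A: Mean rate = 9.7 mm / 55 years ≈ 0.176 mm per year.
Length of B = 0.176 × 23 = 4.0 mm.

4.0 mm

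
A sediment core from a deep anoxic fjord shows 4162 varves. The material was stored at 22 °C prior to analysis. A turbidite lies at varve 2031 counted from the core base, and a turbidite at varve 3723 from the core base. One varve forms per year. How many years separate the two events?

1692 years

3723 − 2031 = 1692 varves lie between the two events.
One varve per year makes the interval 1692 years.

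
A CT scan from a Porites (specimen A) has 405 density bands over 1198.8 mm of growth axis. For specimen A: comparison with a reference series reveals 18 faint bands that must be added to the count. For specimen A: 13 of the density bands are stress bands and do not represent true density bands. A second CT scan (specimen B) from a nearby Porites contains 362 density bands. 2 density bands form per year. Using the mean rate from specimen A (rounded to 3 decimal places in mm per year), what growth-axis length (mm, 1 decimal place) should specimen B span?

Specimen A: adjusted count: 405 − 13 + 18 = 410 density bands.
Specimen A: dividing by 2 density bands per year: 410 / 2 = 205 years.
A: Extension rate ≈ 1198.8 / 205 = 5.848 mm/yr.
Specimen B: with 2 density bands per year, 362 / 2 = 181 years. For B, 5.848 mm/year × 181 years = 1058.5 mm.

1058.5 mm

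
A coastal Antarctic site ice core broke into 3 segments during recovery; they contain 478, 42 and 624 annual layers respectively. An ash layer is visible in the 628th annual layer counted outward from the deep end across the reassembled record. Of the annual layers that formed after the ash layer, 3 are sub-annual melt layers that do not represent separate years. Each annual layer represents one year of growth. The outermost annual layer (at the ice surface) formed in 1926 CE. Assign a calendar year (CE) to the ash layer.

Total annual layers = 478 + 42 + 624 = 1144.
1144 − 628 = 516 annual layers lie beyond the ash layer toward the ice surface.
Removing the 3 false annual layers leaves 516 − 3 = 513 true annual layers beyond the ash layer.
1926 − 513 = 1413 CE.

1413 CE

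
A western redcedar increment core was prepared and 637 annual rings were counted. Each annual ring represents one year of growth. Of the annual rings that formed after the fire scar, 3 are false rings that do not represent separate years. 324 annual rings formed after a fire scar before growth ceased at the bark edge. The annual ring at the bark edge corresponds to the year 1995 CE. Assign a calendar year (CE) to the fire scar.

1674 CE

324 annual rings post-date the fire scar.
Excluding 3 false annual rings: 324 − 3 = 321.
The annual ring at the bark edge is 1995 CE, so the fire scar dates to 1995 − 321 = 1674 CE.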